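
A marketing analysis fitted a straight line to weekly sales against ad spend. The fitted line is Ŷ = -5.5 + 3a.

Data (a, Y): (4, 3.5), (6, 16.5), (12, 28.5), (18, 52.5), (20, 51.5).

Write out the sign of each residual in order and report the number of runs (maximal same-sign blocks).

a=4: Ŷ = -5.5 + 3·4 = 6.5; e = 3.5 − 6.5 = -3
a=6: Ŷ = -5.5 + 3·6 = 12.5; e = 16.5 − 12.5 = 4
a=12: Ŷ = -5.5 + 3·12 = 30.5; e = 28.5 − 30.5 = -2
a=18: Ŷ = -5.5 + 3·18 = 48.5; e = 52.5 − 48.5 = 4
a=20: Ŷ = -5.5 + 3·20 = 54.5; e = 51.5 − 54.5 = -3
Signs: − + − + −
Runs: −×1, +×1, −×1, +×1, −×1 → 5

5 runs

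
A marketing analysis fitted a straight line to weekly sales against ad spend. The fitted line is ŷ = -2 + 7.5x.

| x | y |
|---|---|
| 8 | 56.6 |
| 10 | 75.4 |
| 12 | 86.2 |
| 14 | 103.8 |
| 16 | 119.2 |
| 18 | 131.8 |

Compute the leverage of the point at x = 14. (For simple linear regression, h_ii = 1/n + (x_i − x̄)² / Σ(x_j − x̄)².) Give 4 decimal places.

x̄ = (8 + 10 + 12 + 14 + 16 + 18)/6 = 13
Σ(x − x̄)² = 25 + 9 + 1 + 1 + 9 + 25 = 70
h = 1/6 + (1)²/70 = 0.166667 + 0.0142857 = 0.1810

h = 0.1810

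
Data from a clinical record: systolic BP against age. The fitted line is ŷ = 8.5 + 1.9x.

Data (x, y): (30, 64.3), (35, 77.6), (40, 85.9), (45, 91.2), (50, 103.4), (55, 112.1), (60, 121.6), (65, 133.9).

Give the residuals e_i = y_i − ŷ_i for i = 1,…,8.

x=30: ŷ = 8.5 + 1.9·30 = 65.5; e = 64.3 − 65.5 = -1.2
x=35: ŷ = 8.5 + 1.9·35 = 75; e = 77.6 − 75 = 2.6
x=40: ŷ = 8.5 + 1.9·40 = 84.5; e = 85.9 − 84.5 = 1.4
x=45: ŷ = 8.5 + 1.9·45 = 94; e = 91.2 − 94 = -2.8
x=50: ŷ = 8.5 + 1.9·50 = 103.5; e = 103.4 − 103.5 = -0.1
x=55: ŷ = 8.5 + 1.9·55 = 113; e = 112.1 − 113 = -0.9
x=60: ŷ = 8.5 + 1.9·60 = 122.5; e = 121.6 − 122.5 = -0.9
x=65: ŷ = 8.5 + 1.9·65 = 132; e = 133.9 − 132 = 1.9

-1.2, 2.6, 1.4, -2.8, -0.1, -0.9, -0.9, 1.9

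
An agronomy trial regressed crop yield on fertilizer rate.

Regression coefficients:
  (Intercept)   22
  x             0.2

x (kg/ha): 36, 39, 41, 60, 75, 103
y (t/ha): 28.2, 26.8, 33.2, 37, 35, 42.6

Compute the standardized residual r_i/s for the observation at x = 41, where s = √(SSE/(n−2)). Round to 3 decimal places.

1.061

x=36: ŷ = 22 + 0.2·36 = 29.2; r = 28.2 − 29.2 = -1
x=39: ŷ = 22 + 0.2·39 = 29.8; r = 26.8 − 29.8 = -3
x=41: ŷ = 22 + 0.2·41 = 30.2; r = 33.2 − 30.2 = 3
x=60: ŷ = 22 + 0.2·60 = 34; r = 37 − 34 = 3
x=75: ŷ = 22 + 0.2·75 = 37; r = 35 − 37 = -2
x=103: ŷ = 22 + 0.2·103 = 42.6; r = 42.6 − 42.6 = 0
SSE = 1 + 9 + 9 + 9 + 4 + 0 = 32
s = √(32/4) = 2.82843
r/s = 3 / 2.82843 = 1.061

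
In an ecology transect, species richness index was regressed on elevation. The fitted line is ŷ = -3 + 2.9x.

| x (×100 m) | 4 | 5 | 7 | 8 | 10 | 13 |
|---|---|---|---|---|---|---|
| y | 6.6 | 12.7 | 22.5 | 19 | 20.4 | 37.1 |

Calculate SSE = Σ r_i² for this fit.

SSE = 71.04

x=4: ŷ = -3 + 2.9·4 = 8.6; r = 6.6 − 8.6 = -2
x=5: ŷ = -3 + 2.9·5 = 11.5; r = 12.7 − 11.5 = 1.2
x=7: ŷ = -3 + 2.9·7 = 17.3; r = 22.5 − 17.3 = 5.2
x=8: ŷ = -3 + 2.9·8 = 20.2; r = 19 − 20.2 = -1.2
x=10: ŷ = -3 + 2.9·10 = 26; r = 20.4 − 26 = -5.6
x=13: ŷ = -3 + 2.9·13 = 34.7; r = 37.1 − 34.7 = 2.4
SSE = 4 + 1.44 + 27.04 + 1.44 + 31.36 + 5.76 = 71.04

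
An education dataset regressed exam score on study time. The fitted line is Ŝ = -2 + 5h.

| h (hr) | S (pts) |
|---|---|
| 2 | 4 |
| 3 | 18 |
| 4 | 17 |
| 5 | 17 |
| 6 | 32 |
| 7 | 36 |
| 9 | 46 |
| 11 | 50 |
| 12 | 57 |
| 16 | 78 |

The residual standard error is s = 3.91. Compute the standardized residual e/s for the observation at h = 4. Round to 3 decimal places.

Ŝ = -2 + 5·4 = 18
e = 17 − 18 = -1
e/s = -1 / 3.91 = -0.256

-0.256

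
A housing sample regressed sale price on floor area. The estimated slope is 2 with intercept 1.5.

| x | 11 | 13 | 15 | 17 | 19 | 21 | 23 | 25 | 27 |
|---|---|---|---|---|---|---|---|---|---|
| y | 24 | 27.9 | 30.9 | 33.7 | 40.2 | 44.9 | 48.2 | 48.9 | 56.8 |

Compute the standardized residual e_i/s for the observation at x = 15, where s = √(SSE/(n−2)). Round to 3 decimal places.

x=11: ŷ = 1.5 + 2·11 = 23.5; e = 24 − 23.5 = 0.5
x=13: ŷ = 1.5 + 2·13 = 27.5; e = 27.9 − 27.5 = 0.4
x=15: ŷ = 1.5 + 2·15 = 31.5; e = 30.9 − 31.5 = -0.6
x=17: ŷ = 1.5 + 2·17 = 35.5; e = 33.7 − 35.5 = -1.8
x=19: ŷ = 1.5 + 2·19 = 39.5; e = 40.2 − 39.5 = 0.7
x=21: ŷ = 1.5 + 2·21 = 43.5; e = 44.9 − 43.5 = 1.4
x=23: ŷ = 1.5 + 2·23 = 47.5; e = 48.2 − 47.5 = 0.7
x=25: ŷ = 1.5 + 2·25 = 51.5; e = 48.9 − 51.5 = -2.6
x=27: ŷ = 1.5 + 2·27 = 55.5; e = 56.8 − 55.5 = 1.3
SSE = 0.25 + 0.16 + 0.36 + 3.24 + 0.49 + 1.96 + 0.49 + 6.76 + 1.69 = 15.4
s = √(15.4/7) = 1.48324
e/s = -0.6 / 1.48324 = -0.405

-0.405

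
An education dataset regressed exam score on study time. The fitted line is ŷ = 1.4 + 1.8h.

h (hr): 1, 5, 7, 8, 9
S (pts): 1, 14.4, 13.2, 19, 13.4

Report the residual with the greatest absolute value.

r = -4.2

h=1: ŷ = 1.4 + 1.8·1 = 3.2; r = 1 − 3.2 = -2.2
h=5: ŷ = 1.4 + 1.8·5 = 10.4; r = 14.4 − 10.4 = 4
h=7: ŷ = 1.4 + 1.8·7 = 14; r = 13.2 − 14 = -0.8
h=8: ŷ = 1.4 + 1.8·8 = 15.8; r = 19 − 15.8 = 3.2
h=9: ŷ = 1.4 + 1.8·9 = 17.6; r = 13.4 − 17.6 = -4.2
Largest |r| is 4.2 at h = 9, residual -4.2.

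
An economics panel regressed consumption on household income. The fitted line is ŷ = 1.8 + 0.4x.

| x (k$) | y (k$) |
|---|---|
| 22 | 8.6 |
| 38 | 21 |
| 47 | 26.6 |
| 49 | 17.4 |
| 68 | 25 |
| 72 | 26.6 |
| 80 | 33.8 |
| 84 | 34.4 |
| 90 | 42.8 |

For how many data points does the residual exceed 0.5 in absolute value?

x=22: ŷ = 1.8 + 0.4·22 = 10.6; e = 8.6 − 10.6 = -2
x=38: ŷ = 1.8 + 0.4·38 = 17; e = 21 − 17 = 4
x=47: ŷ = 1.8 + 0.4·47 = 20.6; e = 26.6 − 20.6 = 6
x=49: ŷ = 1.8 + 0.4·49 = 21.4; e = 17.4 − 21.4 = -4
x=68: ŷ = 1.8 + 0.4·68 = 29; e = 25 − 29 = -4
x=72: ŷ = 1.8 + 0.4·72 = 30.6; e = 26.6 − 30.6 = -4
x=80: ŷ = 1.8 + 0.4·80 = 33.8; e = 33.8 − 33.8 = 0
x=84: ŷ = 1.8 + 0.4·84 = 35.4; e = 34.4 − 35.4 = -1
x=90: ŷ = 1.8 + 0.4·90 = 37.8; e = 42.8 − 37.8 = 5
|e| > 0.5: x=22 (|e|=2), x=38 (|e|=4), x=47 (|e|=6), x=49 (|e|=4), x=68 (|e|=4), x=72 (|e|=4), x=84 (|e|=1), x=90 (|e|=5) → 8

8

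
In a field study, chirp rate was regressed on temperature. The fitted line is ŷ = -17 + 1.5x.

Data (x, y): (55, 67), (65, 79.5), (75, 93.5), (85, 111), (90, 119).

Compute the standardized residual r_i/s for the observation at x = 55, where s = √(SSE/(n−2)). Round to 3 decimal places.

0.891

x=55: ŷ = -17 + 1.5·55 = 65.5; r = 67 − 65.5 = 1.5
x=65: ŷ = -17 + 1.5·65 = 80.5; r = 79.5 − 80.5 = -1
x=75: ŷ = -17 + 1.5·75 = 95.5; r = 93.5 − 95.5 = -2
x=85: ŷ = -17 + 1.5·85 = 110.5; r = 111 − 110.5 = 0.5
x=90: ŷ = -17 + 1.5·90 = 118; r = 119 − 118 = 1
SSE = 2.25 + 1 + 4 + 0.25 + 1 = 8.5
s = √(8.5/3) = 1.68325
r/s = 1.5 / 1.68325 = 0.891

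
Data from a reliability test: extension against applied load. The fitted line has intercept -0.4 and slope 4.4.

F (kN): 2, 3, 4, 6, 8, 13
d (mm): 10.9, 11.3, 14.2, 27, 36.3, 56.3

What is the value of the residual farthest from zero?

e = -3

F=2: ŷ = -0.4 + 4.4·2 = 8.4; e = 10.9 − 8.4 = 2.5
F=3: ŷ = -0.4 + 4.4·3 = 12.8; e = 11.3 − 12.8 = -1.5
F=4: ŷ = -0.4 + 4.4·4 = 17.2; e = 14.2 − 17.2 = -3
F=6: ŷ = -0.4 + 4.4·6 = 26; e = 27 − 26 = 1
F=8: ŷ = -0.4 + 4.4·8 = 34.8; e = 36.3 − 34.8 = 1.5
F=13: ŷ = -0.4 + 4.4·13 = 56.8; e = 56.3 − 56.8 = -0.5
Largest |e| is 3 at F = 4, residual -3.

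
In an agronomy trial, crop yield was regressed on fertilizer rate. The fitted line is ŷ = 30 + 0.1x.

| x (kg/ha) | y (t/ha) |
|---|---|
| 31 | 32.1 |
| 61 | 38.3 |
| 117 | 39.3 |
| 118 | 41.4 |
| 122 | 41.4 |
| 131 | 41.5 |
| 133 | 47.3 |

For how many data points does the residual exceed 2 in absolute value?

3

x=31: ŷ = 30 + 0.1·31 = 33.1; r = 32.1 − 33.1 = -1
x=61: ŷ = 30 + 0.1·61 = 36.1; r = 38.3 − 36.1 = 2.2
x=117: ŷ = 30 + 0.1·117 = 41.7; r = 39.3 − 41.7 = -2.4
x=118: ŷ = 30 + 0.1·118 = 41.8; r = 41.4 − 41.8 = -0.4
x=122: ŷ = 30 + 0.1·122 = 42.2; r = 41.4 − 42.2 = -0.8
x=131: ŷ = 30 + 0.1·131 = 43.1; r = 41.5 − 43.1 = -1.6
x=133: ŷ = 30 + 0.1·133 = 43.3; r = 47.3 − 43.3 = 4
|r| > 2: x=61 (|r|=2.2), x=117 (|r|=2.4), x=133 (|r|=4) → 3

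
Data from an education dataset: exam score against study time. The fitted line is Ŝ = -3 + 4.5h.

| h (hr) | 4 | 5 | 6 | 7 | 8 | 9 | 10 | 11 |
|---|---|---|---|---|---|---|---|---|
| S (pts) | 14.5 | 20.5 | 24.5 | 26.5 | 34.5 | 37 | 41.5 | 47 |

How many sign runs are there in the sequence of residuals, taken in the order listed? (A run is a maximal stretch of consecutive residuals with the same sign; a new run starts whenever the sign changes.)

6 runs

h=4: Ŝ = -3 + 4.5·4 = 15; r = 14.5 − 15 = -0.5
h=5: Ŝ = -3 + 4.5·5 = 19.5; r = 20.5 − 19.5 = 1
h=6: Ŝ = -3 + 4.5·6 = 24; r = 24.5 − 24 = 0.5
h=7: Ŝ = -3 + 4.5·7 = 28.5; r = 26.5 − 28.5 = -2
h=8: Ŝ = -3 + 4.5·8 = 33; r = 34.5 − 33 = 1.5
h=9: Ŝ = -3 + 4.5·9 = 37.5; r = 37 − 37.5 = -0.5
h=10: Ŝ = -3 + 4.5·10 = 42; r = 41.5 − 42 = -0.5
h=11: Ŝ = -3 + 4.5·11 = 46.5; r = 47 − 46.5 = 0.5
Signs: − + + − + − − +
Runs: −×1, +×2, −×1, +×1, −×2, +×1 → 6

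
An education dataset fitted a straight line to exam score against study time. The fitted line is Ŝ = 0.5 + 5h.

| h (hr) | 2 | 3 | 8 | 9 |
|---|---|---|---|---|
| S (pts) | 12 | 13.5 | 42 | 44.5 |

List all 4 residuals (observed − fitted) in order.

1.5, -2, 1.5, -1

h=2: Ŝ = 0.5 + 5·2 = 10.5; e = 12 − 10.5 = 1.5
h=3: Ŝ = 0.5 + 5·3 = 15.5; e = 13.5 − 15.5 = -2
h=8: Ŝ = 0.5 + 5·8 = 40.5; e = 42 − 40.5 = 1.5
h=9: Ŝ = 0.5 + 5·9 = 45.5; e = 44.5 − 45.5 = -1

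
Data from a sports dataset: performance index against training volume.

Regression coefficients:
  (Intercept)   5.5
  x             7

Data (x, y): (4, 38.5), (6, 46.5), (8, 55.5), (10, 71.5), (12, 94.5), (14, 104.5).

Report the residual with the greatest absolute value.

x=4: ŷ = 5.5 + 7·4 = 33.5; e = 38.5 − 33.5 = 5
x=6: ŷ = 5.5 + 7·6 = 47.5; e = 46.5 − 47.5 = -1
x=8: ŷ = 5.5 + 7·8 = 61.5; e = 55.5 − 61.5 = -6
x=10: ŷ = 5.5 + 7·10 = 75.5; e = 71.5 − 75.5 = -4
x=12: ŷ = 5.5 + 7·12 = 89.5; e = 94.5 − 89.5 = 5
x=14: ŷ = 5.5 + 7·14 = 103.5; e = 104.5 − 103.5 = 1
Largest |e| is 6 at x = 8, residual -6.

e = -6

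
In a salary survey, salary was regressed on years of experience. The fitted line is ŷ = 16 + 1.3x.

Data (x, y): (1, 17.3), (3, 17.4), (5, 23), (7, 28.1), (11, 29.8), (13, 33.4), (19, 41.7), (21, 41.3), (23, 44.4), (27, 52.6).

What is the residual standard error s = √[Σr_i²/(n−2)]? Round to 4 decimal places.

x=1: ŷ = 16 + 1.3·1 = 17.3; r = 17.3 − 17.3 = 0
x=3: ŷ = 16 + 1.3·3 = 19.9; r = 17.4 − 19.9 = -2.5
x=5: ŷ = 16 + 1.3·5 = 22.5; r = 23 − 22.5 = 0.5
x=7: ŷ = 16 + 1.3·7 = 25.1; r = 28.1 − 25.1 = 3
x=11: ŷ = 16 + 1.3·11 = 30.3; r = 29.8 − 30.3 = -0.5
x=13: ŷ = 16 + 1.3·13 = 32.9; r = 33.4 − 32.9 = 0.5
x=19: ŷ = 16 + 1.3·19 = 40.7; r = 41.7 − 40.7 = 1
x=21: ŷ = 16 + 1.3·21 = 43.3; r = 41.3 − 43.3 = -2
x=23: ŷ = 16 + 1.3·23 = 45.9; r = 44.4 − 45.9 = -1.5
x=27: ŷ = 16 + 1.3·27 = 51.1; r = 52.6 − 51.1 = 1.5
SSE = 0 + 6.25 + 0.25 + 9 + 0.25 + 0.25 + 1 + 4 + 2.25 + 2.25 = 25.5
s = √(25.5/8) = √3.1875 ≈ 1.7854

s = 1.7854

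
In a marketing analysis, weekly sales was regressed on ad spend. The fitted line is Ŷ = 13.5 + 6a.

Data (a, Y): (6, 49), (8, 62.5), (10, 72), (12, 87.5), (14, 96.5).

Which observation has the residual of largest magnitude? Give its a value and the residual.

a=6: Ŷ = 13.5 + 6·6 = 49.5; r = 49 − 49.5 = -0.5
a=8: Ŷ = 13.5 + 6·8 = 61.5; r = 62.5 − 61.5 = 1
a=10: Ŷ = 13.5 + 6·10 = 73.5; r = 72 − 73.5 = -1.5
a=12: Ŷ = 13.5 + 6·12 = 85.5; r = 87.5 − 85.5 = 2
a=14: Ŷ = 13.5 + 6·14 = 97.5; r = 96.5 − 97.5 = -1
Largest |r| is 2 at a = 12, residual 2.

a = 12, r = 2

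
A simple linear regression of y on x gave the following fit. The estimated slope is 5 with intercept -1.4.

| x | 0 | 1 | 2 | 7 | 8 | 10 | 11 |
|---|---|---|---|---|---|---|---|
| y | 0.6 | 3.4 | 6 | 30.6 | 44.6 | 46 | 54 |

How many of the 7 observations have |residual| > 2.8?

x=0: ŷ = -1.4 + 5·0 = -1.4; r = 0.6 − (-1.4) = 2
x=1: ŷ = -1.4 + 5·1 = 3.6; r = 3.4 − 3.6 = -0.2
x=2: ŷ = -1.4 + 5·2 = 8.6; r = 6 − 8.6 = -2.6
x=7: ŷ = -1.4 + 5·7 = 33.6; r = 30.6 − 33.6 = -3
x=8: ŷ = -1.4 + 5·8 = 38.6; r = 44.6 − 38.6 = 6
x=10: ŷ = -1.4 + 5·10 = 48.6; r = 46 − 48.6 = -2.6
x=11: ŷ = -1.4 + 5·11 = 53.6; r = 54 − 53.6 = 0.4
|r| > 2.8: x=7 (|r|=3), x=8 (|r|=6) → 2

2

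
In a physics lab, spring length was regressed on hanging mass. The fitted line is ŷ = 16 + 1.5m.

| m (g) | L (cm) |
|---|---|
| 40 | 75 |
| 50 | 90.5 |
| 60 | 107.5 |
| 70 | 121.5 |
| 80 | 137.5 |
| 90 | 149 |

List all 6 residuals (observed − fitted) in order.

m=40: ŷ = 16 + 1.5·40 = 76; e = 75 − 76 = -1
m=50: ŷ = 16 + 1.5·50 = 91; e = 90.5 − 91 = -0.5
m=60: ŷ = 16 + 1.5·60 = 106; e = 107.5 − 106 = 1.5
m=70: ŷ = 16 + 1.5·70 = 121; e = 121.5 − 121 = 0.5
m=80: ŷ = 16 + 1.5·80 = 136; e = 137.5 − 136 = 1.5
m=90: ŷ = 16 + 1.5·90 = 151; e = 149 − 151 = -2

-1, -0.5, 1.5, 0.5, 1.5, -2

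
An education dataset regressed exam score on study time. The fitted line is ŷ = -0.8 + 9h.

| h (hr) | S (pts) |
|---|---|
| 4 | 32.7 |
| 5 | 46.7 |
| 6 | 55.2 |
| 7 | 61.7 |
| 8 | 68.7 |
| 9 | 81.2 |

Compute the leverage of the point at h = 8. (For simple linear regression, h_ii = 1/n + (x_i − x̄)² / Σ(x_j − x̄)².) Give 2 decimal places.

h̄ = (4 + 5 + 6 + 7 + 8 + 9)/6 = 6.5
Σ(h − h̄)² = 6.25 + 2.25 + 0.25 + 0.25 + 2.25 + 6.25 = 17.5
h = 1/6 + (1.5)²/17.5 = 0.166667 + 0.128571 = 0.30

h = 0.30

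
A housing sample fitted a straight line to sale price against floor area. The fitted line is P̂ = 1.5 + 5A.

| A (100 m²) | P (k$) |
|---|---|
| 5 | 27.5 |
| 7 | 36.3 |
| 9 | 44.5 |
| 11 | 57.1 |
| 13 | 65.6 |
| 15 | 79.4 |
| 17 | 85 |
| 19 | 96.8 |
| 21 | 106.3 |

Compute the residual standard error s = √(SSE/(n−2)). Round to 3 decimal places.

A=5: P̂ = 1.5 + 5·5 = 26.5; r = 27.5 − 26.5 = 1
A=7: P̂ = 1.5 + 5·7 = 36.5; r = 36.3 − 36.5 = -0.2
A=9: P̂ = 1.5 + 5·9 = 46.5; r = 44.5 − 46.5 = -2
A=11: P̂ = 1.5 + 5·11 = 56.5; r = 57.1 − 56.5 = 0.6
A=13: P̂ = 1.5 + 5·13 = 66.5; r = 65.6 − 66.5 = -0.9
A=15: P̂ = 1.5 + 5·15 = 76.5; r = 79.4 − 76.5 = 2.9
A=17: P̂ = 1.5 + 5·17 = 86.5; r = 85 − 86.5 = -1.5
A=19: P̂ = 1.5 + 5·19 = 96.5; r = 96.8 − 96.5 = 0.3
A=21: P̂ = 1.5 + 5·21 = 106.5; r = 106.3 − 106.5 = -0.2
SSE = 1 + 0.04 + 4 + 0.36 + 0.81 + 8.41 + 2.25 + 0.09 + 0.04 = 17
s = √(17/7) = √2.42857 ≈ 1.558

s = 1.558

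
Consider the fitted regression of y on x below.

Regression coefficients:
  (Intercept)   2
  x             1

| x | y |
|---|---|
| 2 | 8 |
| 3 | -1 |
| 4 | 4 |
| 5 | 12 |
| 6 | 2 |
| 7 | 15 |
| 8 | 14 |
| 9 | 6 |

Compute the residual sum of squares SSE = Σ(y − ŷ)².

SSE = 194

x=2: ŷ = 2 + 2 = 4; r = 8 − 4 = 4
x=3: ŷ = 2 + 3 = 5; r = -1 − 5 = -6
x=4: ŷ = 2 + 4 = 6; r = 4 − 6 = -2
x=5: ŷ = 2 + 5 = 7; r = 12 − 7 = 5
x=6: ŷ = 2 + 6 = 8; r = 2 − 8 = -6
x=7: ŷ = 2 + 7 = 9; r = 15 − 9 = 6
x=8: ŷ = 2 + 8 = 10; r = 14 − 10 = 4
x=9: ŷ = 2 + 9 = 11; r = 6 − 11 = -5
SSE = 16 + 36 + 4 + 25 + 36 + 36 + 16 + 25 = 194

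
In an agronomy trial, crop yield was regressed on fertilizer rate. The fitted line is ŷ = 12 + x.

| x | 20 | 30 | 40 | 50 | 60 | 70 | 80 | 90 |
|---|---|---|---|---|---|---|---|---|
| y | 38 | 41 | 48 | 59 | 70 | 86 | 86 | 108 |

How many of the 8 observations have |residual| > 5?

3

x=20: ŷ = 12 + 20 = 32; e = 38 − 32 = 6
x=30: ŷ = 12 + 30 = 42; e = 41 − 42 = -1
x=40: ŷ = 12 + 40 = 52; e = 48 − 52 = -4
x=50: ŷ = 12 + 50 = 62; e = 59 − 62 = -3
x=60: ŷ = 12 + 60 = 72; e = 70 − 72 = -2
x=70: ŷ = 12 + 70 = 82; e = 86 − 82 = 4
x=80: ŷ = 12 + 80 = 92; e = 86 − 92 = -6
x=90: ŷ = 12 + 90 = 102; e = 108 − 102 = 6
|e| > 5: x=20 (|e|=6), x=80 (|e|=6), x=90 (|e|=6) → 3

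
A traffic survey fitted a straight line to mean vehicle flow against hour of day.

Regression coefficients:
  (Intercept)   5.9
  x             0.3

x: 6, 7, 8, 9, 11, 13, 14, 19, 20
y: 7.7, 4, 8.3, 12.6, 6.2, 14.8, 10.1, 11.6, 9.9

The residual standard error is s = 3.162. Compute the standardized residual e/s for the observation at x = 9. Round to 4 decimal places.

1.2650

ŷ = 5.9 + 0.3·9 = 8.6
e = 12.6 − 8.6 = 4
e/s = 4 / 3.162 = 1.2650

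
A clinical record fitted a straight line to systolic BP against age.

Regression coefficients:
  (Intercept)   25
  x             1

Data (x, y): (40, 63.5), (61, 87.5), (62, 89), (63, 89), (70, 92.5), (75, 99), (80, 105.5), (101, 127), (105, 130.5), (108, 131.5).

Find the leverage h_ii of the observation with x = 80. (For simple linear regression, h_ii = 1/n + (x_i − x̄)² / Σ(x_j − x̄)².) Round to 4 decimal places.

h = 0.1028

x̄ = (40 + 61 + 62 + 63 + 70 + 75 + 80 + 101 + 105 + 108)/10 = 76.5
Σ(x − x̄)² = 1332.25 + 240.25 + 210.25 + 182.25 + 42.25 + 2.25 + 12.25 + 600.25 + 812.25 + 992.25 = 4426.5
h = 1/10 + (3.5)²/4426.5 = 0.1 + 0.00276742 = 0.1028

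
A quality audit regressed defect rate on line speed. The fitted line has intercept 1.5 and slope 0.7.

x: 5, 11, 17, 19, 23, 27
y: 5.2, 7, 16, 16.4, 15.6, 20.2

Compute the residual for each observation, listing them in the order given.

0.2, -2.2, 2.6, 1.6, -2, -0.2

x=5: ŷ = 1.5 + 0.7·5 = 5; r = 5.2 − 5 = 0.2
x=11: ŷ = 1.5 + 0.7·11 = 9.2; r = 7 − 9.2 = -2.2
x=17: ŷ = 1.5 + 0.7·17 = 13.4; r = 16 − 13.4 = 2.6
x=19: ŷ = 1.5 + 0.7·19 = 14.8; r = 16.4 − 14.8 = 1.6
x=23: ŷ = 1.5 + 0.7·23 = 17.6; r = 15.6 − 17.6 = -2
x=27: ŷ = 1.5 + 0.7·27 = 20.4; r = 20.2 − 20.4 = -0.2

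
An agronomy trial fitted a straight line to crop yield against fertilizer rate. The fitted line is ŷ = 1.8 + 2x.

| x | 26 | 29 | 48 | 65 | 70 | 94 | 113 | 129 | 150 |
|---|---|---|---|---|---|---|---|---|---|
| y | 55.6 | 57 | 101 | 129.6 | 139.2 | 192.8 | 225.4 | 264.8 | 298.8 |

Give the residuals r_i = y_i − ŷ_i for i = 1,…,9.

x=26: ŷ = 1.8 + 2·26 = 53.8; r = 55.6 − 53.8 = 1.8
x=29: ŷ = 1.8 + 2·29 = 59.8; r = 57 − 59.8 = -2.8
x=48: ŷ = 1.8 + 2·48 = 97.8; r = 101 − 97.8 = 3.2
x=65: ŷ = 1.8 + 2·65 = 131.8; r = 129.6 − 131.8 = -2.2
x=70: ŷ = 1.8 + 2·70 = 141.8; r = 139.2 − 141.8 = -2.6
x=94: ŷ = 1.8 + 2·94 = 189.8; r = 192.8 − 189.8 = 3
x=113: ŷ = 1.8 + 2·113 = 227.8; r = 225.4 − 227.8 = -2.4
x=129: ŷ = 1.8 + 2·129 = 259.8; r = 264.8 − 259.8 = 5
x=150: ŷ = 1.8 + 2·150 = 301.8; r = 298.8 − 301.8 = -3

1.8, -2.8, 3.2, -2.2, -2.6, 3, -2.4, 5, -3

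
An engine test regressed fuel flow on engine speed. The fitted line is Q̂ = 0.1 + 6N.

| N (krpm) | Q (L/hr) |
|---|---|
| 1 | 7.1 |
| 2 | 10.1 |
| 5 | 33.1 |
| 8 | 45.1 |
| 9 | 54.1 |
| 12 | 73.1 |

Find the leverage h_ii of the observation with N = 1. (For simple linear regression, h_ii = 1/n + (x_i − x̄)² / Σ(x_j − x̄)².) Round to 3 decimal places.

N̄ = (1 + 2 + 5 + 8 + 9 + 12)/6 = 6.16667
Σ(N − N̄)² = 26.6944 + 17.3611 + 1.36111 + 3.36111 + 8.02778 + 34.0278 = 90.8333
h = 1/6 + (-5.16667)²/90.8333 = 0.166667 + 0.293884 = 0.461

h = 0.461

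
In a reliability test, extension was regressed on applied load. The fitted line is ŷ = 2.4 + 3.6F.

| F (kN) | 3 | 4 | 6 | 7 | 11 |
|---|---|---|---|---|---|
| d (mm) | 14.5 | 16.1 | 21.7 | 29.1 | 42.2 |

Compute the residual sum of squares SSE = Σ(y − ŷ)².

F=3: ŷ = 2.4 + 3.6·3 = 13.2; e = 14.5 − 13.2 = 1.3
F=4: ŷ = 2.4 + 3.6·4 = 16.8; e = 16.1 − 16.8 = -0.7
F=6: ŷ = 2.4 + 3.6·6 = 24; e = 21.7 − 24 = -2.3
F=7: ŷ = 2.4 + 3.6·7 = 27.6; e = 29.1 − 27.6 = 1.5
F=11: ŷ = 2.4 + 3.6·11 = 42; e = 42.2 − 42 = 0.2
SSE = 1.69 + 0.49 + 5.29 + 2.25 + 0.04 = 9.76

SSE = 9.76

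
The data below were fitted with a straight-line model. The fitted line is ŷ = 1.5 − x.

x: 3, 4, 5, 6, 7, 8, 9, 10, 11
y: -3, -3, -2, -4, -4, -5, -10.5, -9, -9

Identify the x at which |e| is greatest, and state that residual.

x = 9, e = -3

x=3: ŷ = 1.5 − 3 = -1.5; e = -3 − (-1.5) = -1.5
x=4: ŷ = 1.5 − 4 = -2.5; e = -3 − (-2.5) = -0.5
x=5: ŷ = 1.5 − 5 = -3.5; e = -2 − (-3.5) = 1.5
x=6: ŷ = 1.5 − 6 = -4.5; e = -4 − (-4.5) = 0.5
x=7: ŷ = 1.5 − 7 = -5.5; e = -4 − (-5.5) = 1.5
x=8: ŷ = 1.5 − 8 = -6.5; e = -5 − (-6.5) = 1.5
x=9: ŷ = 1.5 − 9 = -7.5; e = -10.5 − (-7.5) = -3
x=10: ŷ = 1.5 − 10 = -8.5; e = -9 − (-8.5) = -0.5
x=11: ŷ = 1.5 − 11 = -9.5; e = -9 − (-9.5) = 0.5
Largest |e| is 3 at x = 9, residual -3.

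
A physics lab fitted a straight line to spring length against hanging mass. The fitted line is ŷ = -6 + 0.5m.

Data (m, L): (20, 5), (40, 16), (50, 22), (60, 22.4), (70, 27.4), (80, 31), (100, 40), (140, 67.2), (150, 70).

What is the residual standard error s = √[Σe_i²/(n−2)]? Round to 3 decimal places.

m=20: ŷ = -6 + 0.5·20 = 4; e = 5 − 4 = 1
m=40: ŷ = -6 + 0.5·40 = 14; e = 16 − 14 = 2
m=50: ŷ = -6 + 0.5·50 = 19; e = 22 − 19 = 3
m=60: ŷ = -6 + 0.5·60 = 24; e = 22.4 − 24 = -1.6
m=70: ŷ = -6 + 0.5·70 = 29; e = 27.4 − 29 = -1.6
m=80: ŷ = -6 + 0.5·80 = 34; e = 31 − 34 = -3
m=100: ŷ = -6 + 0.5·100 = 44; e = 40 − 44 = -4
m=140: ŷ = -6 + 0.5·140 = 64; e = 67.2 − 64 = 3.2
m=150: ŷ = -6 + 0.5·150 = 69; e = 70 − 69 = 1
SSE = 1 + 4 + 9 + 2.56 + 2.56 + 9 + 16 + 10.24 + 1 = 55.36
s = √(55.36/7) = √7.90857 ≈ 2.812

s = 2.812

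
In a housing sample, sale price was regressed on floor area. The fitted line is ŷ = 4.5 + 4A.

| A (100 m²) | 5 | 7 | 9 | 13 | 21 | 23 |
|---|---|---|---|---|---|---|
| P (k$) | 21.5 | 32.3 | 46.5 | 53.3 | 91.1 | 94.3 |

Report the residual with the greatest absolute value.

r = 6

A=5: ŷ = 4.5 + 4·5 = 24.5; r = 21.5 − 24.5 = -3
A=7: ŷ = 4.5 + 4·7 = 32.5; r = 32.3 − 32.5 = -0.2
A=9: ŷ = 4.5 + 4·9 = 40.5; r = 46.5 − 40.5 = 6
A=13: ŷ = 4.5 + 4·13 = 56.5; r = 53.3 − 56.5 = -3.2
A=21: ŷ = 4.5 + 4·21 = 88.5; r = 91.1 − 88.5 = 2.6
A=23: ŷ = 4.5 + 4·23 = 96.5; r = 94.3 − 96.5 = -2.2
Largest |r| is 6 at A = 9, residual 6.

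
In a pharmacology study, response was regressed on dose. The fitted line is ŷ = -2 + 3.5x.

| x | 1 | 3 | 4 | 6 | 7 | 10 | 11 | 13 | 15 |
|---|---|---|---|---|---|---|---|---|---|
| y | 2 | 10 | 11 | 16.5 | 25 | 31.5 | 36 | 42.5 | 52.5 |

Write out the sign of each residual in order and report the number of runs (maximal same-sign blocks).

5 runs

x=1: ŷ = -2 + 3.5·1 = 1.5; r = 2 − 1.5 = 0.5
x=3: ŷ = -2 + 3.5·3 = 8.5; r = 10 − 8.5 = 1.5
x=4: ŷ = -2 + 3.5·4 = 12; r = 11 − 12 = -1
x=6: ŷ = -2 + 3.5·6 = 19; r = 16.5 − 19 = -2.5
x=7: ŷ = -2 + 3.5·7 = 22.5; r = 25 − 22.5 = 2.5
x=10: ŷ = -2 + 3.5·10 = 33; r = 31.5 − 33 = -1.5
x=11: ŷ = -2 + 3.5·11 = 36.5; r = 36 − 36.5 = -0.5
x=13: ŷ = -2 + 3.5·13 = 43.5; r = 42.5 − 43.5 = -1
x=15: ŷ = -2 + 3.5·15 = 50.5; r = 52.5 − 50.5 = 2
Signs: + + − − + − − − +
Runs: +×2, −×2, +×1, −×3, +×1 → 5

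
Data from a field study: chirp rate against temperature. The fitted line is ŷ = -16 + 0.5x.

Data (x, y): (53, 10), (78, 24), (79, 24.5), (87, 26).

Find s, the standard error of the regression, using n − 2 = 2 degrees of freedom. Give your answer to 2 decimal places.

s = 1.50

x=53: ŷ = -16 + 0.5·53 = 10.5; r = 10 − 10.5 = -0.5
x=78: ŷ = -16 + 0.5·78 = 23; r = 24 − 23 = 1
x=79: ŷ = -16 + 0.5·79 = 23.5; r = 24.5 − 23.5 = 1
x=87: ŷ = -16 + 0.5·87 = 27.5; r = 26 − 27.5 = -1.5
SSE = 0.25 + 1 + 1 + 2.25 = 4.5
s = √(4.5/2) = √2.25 ≈ 1.50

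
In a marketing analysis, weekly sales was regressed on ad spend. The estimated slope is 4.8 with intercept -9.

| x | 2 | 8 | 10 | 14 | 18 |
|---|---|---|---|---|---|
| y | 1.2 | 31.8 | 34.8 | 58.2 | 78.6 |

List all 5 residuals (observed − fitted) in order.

x=2: ŷ = -9 + 4.8·2 = 0.6; r = 1.2 − 0.6 = 0.6
x=8: ŷ = -9 + 4.8·8 = 29.4; r = 31.8 − 29.4 = 2.4
x=10: ŷ = -9 + 4.8·10 = 39; r = 34.8 − 39 = -4.2
x=14: ŷ = -9 + 4.8·14 = 58.2; r = 58.2 − 58.2 = 0
x=18: ŷ = -9 + 4.8·18 = 77.4; r = 78.6 − 77.4 = 1.2

0.6, 2.4, -4.2, 0, 1.2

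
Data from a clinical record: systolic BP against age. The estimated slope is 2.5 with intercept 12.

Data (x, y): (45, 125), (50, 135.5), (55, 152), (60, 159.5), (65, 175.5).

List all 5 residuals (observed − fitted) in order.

x=45: ŷ = 12 + 2.5·45 = 124.5; r = 125 − 124.5 = 0.5
x=50: ŷ = 12 + 2.5·50 = 137; r = 135.5 − 137 = -1.5
x=55: ŷ = 12 + 2.5·55 = 149.5; r = 152 − 149.5 = 2.5
x=60: ŷ = 12 + 2.5·60 = 162; r = 159.5 − 162 = -2.5
x=65: ŷ = 12 + 2.5·65 = 174.5; r = 175.5 − 174.5 = 1

0.5, -1.5, 2.5, -2.5, 1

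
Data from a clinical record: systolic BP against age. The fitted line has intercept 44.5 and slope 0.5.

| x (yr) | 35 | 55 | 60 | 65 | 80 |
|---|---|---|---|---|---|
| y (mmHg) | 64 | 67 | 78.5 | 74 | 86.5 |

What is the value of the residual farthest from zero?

r = -5

x=35: ŷ = 44.5 + 0.5·35 = 62; r = 64 − 62 = 2
x=55: ŷ = 44.5 + 0.5·55 = 72; r = 67 − 72 = -5
x=60: ŷ = 44.5 + 0.5·60 = 74.5; r = 78.5 − 74.5 = 4
x=65: ŷ = 44.5 + 0.5·65 = 77; r = 74 − 77 = -3
x=80: ŷ = 44.5 + 0.5·80 = 84.5; r = 86.5 − 84.5 = 2
Largest |r| is 5 at x = 55, residual -5.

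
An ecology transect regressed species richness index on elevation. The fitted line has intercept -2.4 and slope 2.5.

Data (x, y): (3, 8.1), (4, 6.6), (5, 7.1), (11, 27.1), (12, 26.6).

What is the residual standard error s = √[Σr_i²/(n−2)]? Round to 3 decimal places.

s = 2.828

x=3: ŷ = -2.4 + 2.5·3 = 5.1; r = 8.1 − 5.1 = 3
x=4: ŷ = -2.4 + 2.5·4 = 7.6; r = 6.6 − 7.6 = -1
x=5: ŷ = -2.4 + 2.5·5 = 10.1; r = 7.1 − 10.1 = -3
x=11: ŷ = -2.4 + 2.5·11 = 25.1; r = 27.1 − 25.1 = 2
x=12: ŷ = -2.4 + 2.5·12 = 27.6; r = 26.6 − 27.6 = -1
SSE = 9 + 1 + 9 + 4 + 1 = 24
s = √(24/3) = √8 ≈ 2.828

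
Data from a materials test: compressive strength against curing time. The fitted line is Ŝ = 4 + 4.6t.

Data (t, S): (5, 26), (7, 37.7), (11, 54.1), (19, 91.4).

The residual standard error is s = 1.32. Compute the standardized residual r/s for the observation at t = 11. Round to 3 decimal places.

-0.379

Ŝ = 4 + 4.6·11 = 54.6
r = 54.1 − 54.6 = -0.5
r/s = -0.5 / 1.32 = -0.379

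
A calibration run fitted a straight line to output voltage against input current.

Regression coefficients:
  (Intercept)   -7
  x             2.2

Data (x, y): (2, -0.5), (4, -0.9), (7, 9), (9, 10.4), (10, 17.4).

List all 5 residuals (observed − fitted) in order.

2.1, -2.7, 0.6, -2.4, 2.4

x=2: ŷ = -7 + 2.2·2 = -2.6; e = -0.5 − (-2.6) = 2.1
x=4: ŷ = -7 + 2.2·4 = 1.8; e = -0.9 − 1.8 = -2.7
x=7: ŷ = -7 + 2.2·7 = 8.4; e = 9 − 8.4 = 0.6
x=9: ŷ = -7 + 2.2·9 = 12.8; e = 10.4 − 12.8 = -2.4
x=10: ŷ = -7 + 2.2·10 = 15; e = 17.4 − 15 = 2.4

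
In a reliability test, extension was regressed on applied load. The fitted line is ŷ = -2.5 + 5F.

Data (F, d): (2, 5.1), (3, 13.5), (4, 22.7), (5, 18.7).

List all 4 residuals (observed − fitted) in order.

F=2: ŷ = -2.5 + 5·2 = 7.5; e = 5.1 − 7.5 = -2.4
F=3: ŷ = -2.5 + 5·3 = 12.5; e = 13.5 − 12.5 = 1
F=4: ŷ = -2.5 + 5·4 = 17.5; e = 22.7 − 17.5 = 5.2
F=5: ŷ = -2.5 + 5·5 = 22.5; e = 18.7 − 22.5 = -3.8

-2.4, 1, 5.2, -3.8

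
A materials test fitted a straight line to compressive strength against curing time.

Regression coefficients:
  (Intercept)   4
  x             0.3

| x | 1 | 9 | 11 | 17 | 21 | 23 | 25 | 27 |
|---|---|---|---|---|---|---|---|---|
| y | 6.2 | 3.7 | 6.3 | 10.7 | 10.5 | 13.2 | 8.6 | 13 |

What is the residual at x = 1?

r = 1.9

ŷ = 4 + 0.3·1 = 4.3
r = 6.2 − 4.3 = 1.9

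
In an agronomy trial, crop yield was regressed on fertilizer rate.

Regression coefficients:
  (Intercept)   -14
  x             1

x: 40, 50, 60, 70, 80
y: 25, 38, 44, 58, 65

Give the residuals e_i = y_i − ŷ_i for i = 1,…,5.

x=40: ŷ = -14 + 40 = 26; e = 25 − 26 = -1
x=50: ŷ = -14 + 50 = 36; e = 38 − 36 = 2
x=60: ŷ = -14 + 60 = 46; e = 44 − 46 = -2
x=70: ŷ = -14 + 70 = 56; e = 58 − 56 = 2
x=80: ŷ = -14 + 80 = 66; e = 65 − 66 = -1

-1, 2, -2, 2, -1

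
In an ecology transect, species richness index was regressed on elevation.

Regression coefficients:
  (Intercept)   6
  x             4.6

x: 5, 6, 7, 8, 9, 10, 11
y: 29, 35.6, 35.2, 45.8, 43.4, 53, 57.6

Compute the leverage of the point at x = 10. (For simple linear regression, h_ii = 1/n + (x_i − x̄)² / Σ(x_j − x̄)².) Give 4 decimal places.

x̄ = (5 + 6 + 7 + 8 + 9 + 10 + 11)/7 = 8
Σ(x − x̄)² = 9 + 4 + 1 + 0 + 1 + 4 + 9 = 28
h = 1/7 + (2)²/28 = 0.142857 + 0.142857 = 0.2857

h = 0.2857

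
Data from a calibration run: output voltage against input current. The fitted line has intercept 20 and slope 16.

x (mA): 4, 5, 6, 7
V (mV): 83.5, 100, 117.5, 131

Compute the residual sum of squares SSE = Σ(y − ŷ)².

x=4: V̂ = 20 + 16·4 = 84; r = 83.5 − 84 = -0.5
x=5: V̂ = 20 + 16·5 = 100; r = 100 − 100 = 0
x=6: V̂ = 20 + 16·6 = 116; r = 117.5 − 116 = 1.5
x=7: V̂ = 20 + 16·7 = 132; r = 131 − 132 = -1
SSE = 0.25 + 0 + 2.25 + 1 = 3.5

SSE = 3.5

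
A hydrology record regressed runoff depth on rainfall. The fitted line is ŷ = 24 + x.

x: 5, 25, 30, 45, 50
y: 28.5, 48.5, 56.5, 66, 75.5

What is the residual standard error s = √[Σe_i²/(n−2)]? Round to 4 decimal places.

s = 2.4495

x=5: ŷ = 24 + 5 = 29; e = 28.5 − 29 = -0.5
x=25: ŷ = 24 + 25 = 49; e = 48.5 − 49 = -0.5
x=30: ŷ = 24 + 30 = 54; e = 56.5 − 54 = 2.5
x=45: ŷ = 24 + 45 = 69; e = 66 − 69 = -3
x=50: ŷ = 24 + 50 = 74; e = 75.5 − 74 = 1.5
SSE = 0.25 + 0.25 + 6.25 + 9 + 2.25 = 18
s = √(18/3) = √6 ≈ 2.4495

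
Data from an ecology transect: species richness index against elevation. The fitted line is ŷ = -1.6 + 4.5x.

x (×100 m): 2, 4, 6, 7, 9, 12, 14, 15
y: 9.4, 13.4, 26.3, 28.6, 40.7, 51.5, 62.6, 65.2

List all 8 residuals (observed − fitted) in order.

2, -3, 0.9, -1.3, 1.8, -0.9, 1.2, -0.7

x=2: ŷ = -1.6 + 4.5·2 = 7.4; r = 9.4 − 7.4 = 2
x=4: ŷ = -1.6 + 4.5·4 = 16.4; r = 13.4 − 16.4 = -3
x=6: ŷ = -1.6 + 4.5·6 = 25.4; r = 26.3 − 25.4 = 0.9
x=7: ŷ = -1.6 + 4.5·7 = 29.9; r = 28.6 − 29.9 = -1.3
x=9: ŷ = -1.6 + 4.5·9 = 38.9; r = 40.7 − 38.9 = 1.8
x=12: ŷ = -1.6 + 4.5·12 = 52.4; r = 51.5 − 52.4 = -0.9
x=14: ŷ = -1.6 + 4.5·14 = 61.4; r = 62.6 − 61.4 = 1.2
x=15: ŷ = -1.6 + 4.5·15 = 65.9; r = 65.2 − 65.9 = -0.7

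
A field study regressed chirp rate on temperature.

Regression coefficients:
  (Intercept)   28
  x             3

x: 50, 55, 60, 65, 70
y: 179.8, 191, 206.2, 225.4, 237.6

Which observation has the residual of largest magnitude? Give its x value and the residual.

x = 65, r = 2.4

x=50: ŷ = 28 + 3·50 = 178; r = 179.8 − 178 = 1.8
x=55: ŷ = 28 + 3·55 = 193; r = 191 − 193 = -2
x=60: ŷ = 28 + 3·60 = 208; r = 206.2 − 208 = -1.8
x=65: ŷ = 28 + 3·65 = 223; r = 225.4 − 223 = 2.4
x=70: ŷ = 28 + 3·70 = 238; r = 237.6 − 238 = -0.4
Largest |r| is 2.4 at x = 65, residual 2.4.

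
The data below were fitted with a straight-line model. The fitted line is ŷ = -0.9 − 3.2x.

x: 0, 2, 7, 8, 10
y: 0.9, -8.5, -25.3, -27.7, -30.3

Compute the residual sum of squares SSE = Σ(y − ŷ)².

SSE = 16.88

x=0: ŷ = -0.9 − 3.2·0 = -0.9; r = 0.9 − (-0.9) = 1.8
x=2: ŷ = -0.9 − 3.2·2 = -7.3; r = -8.5 − (-7.3) = -1.2
x=7: ŷ = -0.9 − 3.2·7 = -23.3; r = -25.3 − (-23.3) = -2
x=8: ŷ = -0.9 − 3.2·8 = -26.5; r = -27.7 − (-26.5) = -1.2
x=10: ŷ = -0.9 − 3.2·10 = -32.9; r = -30.3 − (-32.9) = 2.6
SSE = 3.24 + 1.44 + 4 + 1.44 + 6.76 = 16.88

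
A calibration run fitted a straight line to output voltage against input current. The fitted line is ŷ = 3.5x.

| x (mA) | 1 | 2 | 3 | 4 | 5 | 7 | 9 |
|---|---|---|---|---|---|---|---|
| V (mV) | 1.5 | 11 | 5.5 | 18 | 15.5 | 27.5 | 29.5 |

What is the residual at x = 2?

ŷ = 3.5·2 = 7
r = 11 − 7 = 4

r = 4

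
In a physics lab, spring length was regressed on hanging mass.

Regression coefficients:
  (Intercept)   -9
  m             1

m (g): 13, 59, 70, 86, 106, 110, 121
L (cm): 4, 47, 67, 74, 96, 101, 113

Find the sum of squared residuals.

SSE = 56

m=13: L̂ = -9 + 13 = 4; e = 4 − 4 = 0
m=59: L̂ = -9 + 59 = 50; e = 47 − 50 = -3
m=70: L̂ = -9 + 70 = 61; e = 67 − 61 = 6
m=86: L̂ = -9 + 86 = 77; e = 74 − 77 = -3
m=106: L̂ = -9 + 106 = 97; e = 96 − 97 = -1
m=110: L̂ = -9 + 110 = 101; e = 101 − 101 = 0
m=121: L̂ = -9 + 121 = 112; e = 113 − 112 = 1
SSE = 0 + 9 + 36 + 9 + 1 + 0 + 1 = 56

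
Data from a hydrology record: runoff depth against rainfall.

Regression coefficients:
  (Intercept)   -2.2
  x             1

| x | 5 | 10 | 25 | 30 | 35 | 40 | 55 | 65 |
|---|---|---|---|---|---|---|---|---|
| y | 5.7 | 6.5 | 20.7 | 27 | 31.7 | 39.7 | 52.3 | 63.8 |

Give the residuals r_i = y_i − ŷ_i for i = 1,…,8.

2.9, -1.3, -2.1, -0.8, -1.1, 1.9, -0.5, 1

x=5: ŷ = -2.2 + 5 = 2.8; r = 5.7 − 2.8 = 2.9
x=10: ŷ = -2.2 + 10 = 7.8; r = 6.5 − 7.8 = -1.3
x=25: ŷ = -2.2 + 25 = 22.8; r = 20.7 − 22.8 = -2.1
x=30: ŷ = -2.2 + 30 = 27.8; r = 27 − 27.8 = -0.8
x=35: ŷ = -2.2 + 35 = 32.8; r = 31.7 − 32.8 = -1.1
x=40: ŷ = -2.2 + 40 = 37.8; r = 39.7 − 37.8 = 1.9
x=55: ŷ = -2.2 + 55 = 52.8; r = 52.3 − 52.8 = -0.5
x=65: ŷ = -2.2 + 65 = 62.8; r = 63.8 − 62.8 = 1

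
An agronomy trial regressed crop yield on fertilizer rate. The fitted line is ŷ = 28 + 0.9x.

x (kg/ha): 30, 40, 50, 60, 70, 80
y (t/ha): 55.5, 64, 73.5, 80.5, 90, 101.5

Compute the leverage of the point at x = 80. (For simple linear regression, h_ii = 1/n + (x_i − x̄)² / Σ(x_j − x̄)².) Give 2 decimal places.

h = 0.52

x̄ = (30 + 40 + 50 + 60 + 70 + 80)/6 = 55
Σ(x − x̄)² = 625 + 225 + 25 + 25 + 225 + 625 = 1750
h = 1/6 + (25)²/1750 = 0.166667 + 0.357143 = 0.52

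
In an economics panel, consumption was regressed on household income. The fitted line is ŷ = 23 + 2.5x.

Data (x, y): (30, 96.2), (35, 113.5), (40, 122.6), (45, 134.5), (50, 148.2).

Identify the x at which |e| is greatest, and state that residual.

x = 35, e = 3

x=30: ŷ = 23 + 2.5·30 = 98; e = 96.2 − 98 = -1.8
x=35: ŷ = 23 + 2.5·35 = 110.5; e = 113.5 − 110.5 = 3
x=40: ŷ = 23 + 2.5·40 = 123; e = 122.6 − 123 = -0.4
x=45: ŷ = 23 + 2.5·45 = 135.5; e = 134.5 − 135.5 = -1
x=50: ŷ = 23 + 2.5·50 = 148; e = 148.2 − 148 = 0.2
Largest |e| is 3 at x = 35, residual 3.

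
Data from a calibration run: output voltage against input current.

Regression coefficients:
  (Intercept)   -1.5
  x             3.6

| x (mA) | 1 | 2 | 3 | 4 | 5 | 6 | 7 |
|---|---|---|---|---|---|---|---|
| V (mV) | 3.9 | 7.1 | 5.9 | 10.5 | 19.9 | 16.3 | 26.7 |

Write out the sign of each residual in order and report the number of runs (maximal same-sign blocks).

5 runs

x=1: V̂ = -1.5 + 3.6·1 = 2.1; r = 3.9 − 2.1 = 1.8
x=2: V̂ = -1.5 + 3.6·2 = 5.7; r = 7.1 − 5.7 = 1.4
x=3: V̂ = -1.5 + 3.6·3 = 9.3; r = 5.9 − 9.3 = -3.4
x=4: V̂ = -1.5 + 3.6·4 = 12.9; r = 10.5 − 12.9 = -2.4
x=5: V̂ = -1.5 + 3.6·5 = 16.5; r = 19.9 − 16.5 = 3.4
x=6: V̂ = -1.5 + 3.6·6 = 20.1; r = 16.3 − 20.1 = -3.8
x=7: V̂ = -1.5 + 3.6·7 = 23.7; r = 26.7 − 23.7 = 3
Signs: + + − − + − +
Runs: +×2, −×2, +×1, −×1, +×1 → 5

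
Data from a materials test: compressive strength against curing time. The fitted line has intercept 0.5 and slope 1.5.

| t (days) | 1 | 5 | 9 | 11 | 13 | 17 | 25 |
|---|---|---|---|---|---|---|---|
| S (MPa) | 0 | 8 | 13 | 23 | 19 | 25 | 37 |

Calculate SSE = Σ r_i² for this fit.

SSE = 44

t=1: ŷ = 0.5 + 1.5·1 = 2; r = 0 − 2 = -2
t=5: ŷ = 0.5 + 1.5·5 = 8; r = 8 − 8 = 0
t=9: ŷ = 0.5 + 1.5·9 = 14; r = 13 − 14 = -1
t=11: ŷ = 0.5 + 1.5·11 = 17; r = 23 − 17 = 6
t=13: ŷ = 0.5 + 1.5·13 = 20; r = 19 − 20 = -1
t=17: ŷ = 0.5 + 1.5·17 = 26; r = 25 − 26 = -1
t=25: ŷ = 0.5 + 1.5·25 = 38; r = 37 − 38 = -1
SSE = 4 + 0 + 1 + 36 + 1 + 1 + 1 = 44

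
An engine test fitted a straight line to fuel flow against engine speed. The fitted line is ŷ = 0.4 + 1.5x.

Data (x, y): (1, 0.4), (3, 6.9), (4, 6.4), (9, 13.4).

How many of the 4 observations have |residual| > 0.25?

x=1: ŷ = 0.4 + 1.5·1 = 1.9; e = 0.4 − 1.9 = -1.5
x=3: ŷ = 0.4 + 1.5·3 = 4.9; e = 6.9 − 4.9 = 2
x=4: ŷ = 0.4 + 1.5·4 = 6.4; e = 6.4 − 6.4 = 0
x=9: ŷ = 0.4 + 1.5·9 = 13.9; e = 13.4 − 13.9 = -0.5
|e| > 0.25: x=1 (|e|=1.5), x=3 (|e|=2), x=9 (|e|=0.5) → 3

3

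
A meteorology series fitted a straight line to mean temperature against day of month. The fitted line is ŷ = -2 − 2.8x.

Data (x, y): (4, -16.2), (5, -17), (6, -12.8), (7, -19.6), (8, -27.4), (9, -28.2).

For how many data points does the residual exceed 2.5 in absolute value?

x=4: ŷ = -2 − 2.8·4 = -13.2; e = -16.2 − (-13.2) = -3
x=5: ŷ = -2 − 2.8·5 = -16; e = -17 − (-16) = -1
x=6: ŷ = -2 − 2.8·6 = -18.8; e = -12.8 − (-18.8) = 6
x=7: ŷ = -2 − 2.8·7 = -21.6; e = -19.6 − (-21.6) = 2
x=8: ŷ = -2 − 2.8·8 = -24.4; e = -27.4 − (-24.4) = -3
x=9: ŷ = -2 − 2.8·9 = -27.2; e = -28.2 − (-27.2) = -1
|e| > 2.5: x=4 (|e|=3), x=6 (|e|=6), x=8 (|e|=3) → 3

3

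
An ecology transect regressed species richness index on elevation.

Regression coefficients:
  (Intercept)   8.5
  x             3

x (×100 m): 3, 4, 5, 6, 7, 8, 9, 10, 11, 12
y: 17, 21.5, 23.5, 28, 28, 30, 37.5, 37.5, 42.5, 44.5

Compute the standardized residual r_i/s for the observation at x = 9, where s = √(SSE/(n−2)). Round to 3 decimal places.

1.333

x=3: ŷ = 8.5 + 3·3 = 17.5; r = 17 − 17.5 = -0.5
x=4: ŷ = 8.5 + 3·4 = 20.5; r = 21.5 − 20.5 = 1
x=5: ŷ = 8.5 + 3·5 = 23.5; r = 23.5 − 23.5 = 0
x=6: ŷ = 8.5 + 3·6 = 26.5; r = 28 − 26.5 = 1.5
x=7: ŷ = 8.5 + 3·7 = 29.5; r = 28 − 29.5 = -1.5
x=8: ŷ = 8.5 + 3·8 = 32.5; r = 30 − 32.5 = -2.5
x=9: ŷ = 8.5 + 3·9 = 35.5; r = 37.5 − 35.5 = 2
x=10: ŷ = 8.5 + 3·10 = 38.5; r = 37.5 − 38.5 = -1
x=11: ŷ = 8.5 + 3·11 = 41.5; r = 42.5 − 41.5 = 1
x=12: ŷ = 8.5 + 3·12 = 44.5; r = 44.5 − 44.5 = 0
SSE = 0.25 + 1 + 0 + 2.25 + 2.25 + 6.25 + 4 + 1 + 1 + 0 = 18
s = √(18/8) = 1.5
r/s = 2 / 1.5 = 1.333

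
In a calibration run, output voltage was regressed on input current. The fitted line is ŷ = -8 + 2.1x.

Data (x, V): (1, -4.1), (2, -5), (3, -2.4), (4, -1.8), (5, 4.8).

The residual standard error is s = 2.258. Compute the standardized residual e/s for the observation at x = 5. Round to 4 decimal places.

ŷ = -8 + 2.1·5 = 2.5
e = 4.8 − 2.5 = 2.3
e/s = 2.3 / 2.258 = 1.0186

1.0186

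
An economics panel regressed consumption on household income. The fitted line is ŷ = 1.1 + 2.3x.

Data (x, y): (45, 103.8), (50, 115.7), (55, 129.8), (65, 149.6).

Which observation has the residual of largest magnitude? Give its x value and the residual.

x = 55, r = 2.2

x=45: ŷ = 1.1 + 2.3·45 = 104.6; r = 103.8 − 104.6 = -0.8
x=50: ŷ = 1.1 + 2.3·50 = 116.1; r = 115.7 − 116.1 = -0.4
x=55: ŷ = 1.1 + 2.3·55 = 127.6; r = 129.8 − 127.6 = 2.2
x=65: ŷ = 1.1 + 2.3·65 = 150.6; r = 149.6 − 150.6 = -1
Largest |r| is 2.2 at x = 55, residual 2.2.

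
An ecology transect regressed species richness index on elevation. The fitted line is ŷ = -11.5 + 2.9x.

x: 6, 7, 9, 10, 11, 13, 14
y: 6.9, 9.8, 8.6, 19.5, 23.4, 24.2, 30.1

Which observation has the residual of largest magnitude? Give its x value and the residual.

x=6: ŷ = -11.5 + 2.9·6 = 5.9; r = 6.9 − 5.9 = 1
x=7: ŷ = -11.5 + 2.9·7 = 8.8; r = 9.8 − 8.8 = 1
x=9: ŷ = -11.5 + 2.9·9 = 14.6; r = 8.6 − 14.6 = -6
x=10: ŷ = -11.5 + 2.9·10 = 17.5; r = 19.5 − 17.5 = 2
x=11: ŷ = -11.5 + 2.9·11 = 20.4; r = 23.4 − 20.4 = 3
x=13: ŷ = -11.5 + 2.9·13 = 26.2; r = 24.2 − 26.2 = -2
x=14: ŷ = -11.5 + 2.9·14 = 29.1; r = 30.1 − 29.1 = 1
Largest |r| is 6 at x = 9, residual -6.

x = 9, r = -6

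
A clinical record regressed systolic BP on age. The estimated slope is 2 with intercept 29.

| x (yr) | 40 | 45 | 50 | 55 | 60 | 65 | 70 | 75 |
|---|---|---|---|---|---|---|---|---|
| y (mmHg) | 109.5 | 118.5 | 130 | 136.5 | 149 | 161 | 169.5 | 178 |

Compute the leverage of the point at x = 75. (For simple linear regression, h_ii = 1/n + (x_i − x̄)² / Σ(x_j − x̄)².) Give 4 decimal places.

x̄ = (40 + 45 + 50 + 55 + 60 + 65 + 70 + 75)/8 = 57.5
Σ(x − x̄)² = 306.25 + 156.25 + 56.25 + 6.25 + 6.25 + 56.25 + 156.25 + 306.25 = 1050
h = 1/8 + (17.5)²/1050 = 0.125 + 0.291667 = 0.4167

h = 0.4167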